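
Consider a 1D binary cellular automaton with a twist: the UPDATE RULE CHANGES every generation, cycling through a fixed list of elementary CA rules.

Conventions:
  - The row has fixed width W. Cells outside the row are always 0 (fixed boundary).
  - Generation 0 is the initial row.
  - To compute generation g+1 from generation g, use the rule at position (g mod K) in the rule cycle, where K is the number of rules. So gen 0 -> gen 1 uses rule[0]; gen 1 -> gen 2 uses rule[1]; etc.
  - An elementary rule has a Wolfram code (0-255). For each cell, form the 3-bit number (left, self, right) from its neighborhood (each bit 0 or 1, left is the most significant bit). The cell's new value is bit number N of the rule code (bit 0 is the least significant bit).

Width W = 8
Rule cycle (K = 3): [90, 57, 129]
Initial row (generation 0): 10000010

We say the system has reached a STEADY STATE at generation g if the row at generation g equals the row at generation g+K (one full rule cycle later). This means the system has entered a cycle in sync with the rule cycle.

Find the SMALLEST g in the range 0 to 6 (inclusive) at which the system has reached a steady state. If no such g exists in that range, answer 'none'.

Gen 0: 10000010
Gen 1 (rule 90): 01000101
Gen 2 (rule 57): 00110010
Gen 3 (rule 129): 10000000
Gen 4 (rule 90): 01000000
Gen 5 (rule 57): 00111111
Gen 6 (rule 129): 10011110
Gen 7 (rule 90): 01110011
Gen 8 (rule 57): 01001010
Gen 9 (rule 129): 00000000

Answer: none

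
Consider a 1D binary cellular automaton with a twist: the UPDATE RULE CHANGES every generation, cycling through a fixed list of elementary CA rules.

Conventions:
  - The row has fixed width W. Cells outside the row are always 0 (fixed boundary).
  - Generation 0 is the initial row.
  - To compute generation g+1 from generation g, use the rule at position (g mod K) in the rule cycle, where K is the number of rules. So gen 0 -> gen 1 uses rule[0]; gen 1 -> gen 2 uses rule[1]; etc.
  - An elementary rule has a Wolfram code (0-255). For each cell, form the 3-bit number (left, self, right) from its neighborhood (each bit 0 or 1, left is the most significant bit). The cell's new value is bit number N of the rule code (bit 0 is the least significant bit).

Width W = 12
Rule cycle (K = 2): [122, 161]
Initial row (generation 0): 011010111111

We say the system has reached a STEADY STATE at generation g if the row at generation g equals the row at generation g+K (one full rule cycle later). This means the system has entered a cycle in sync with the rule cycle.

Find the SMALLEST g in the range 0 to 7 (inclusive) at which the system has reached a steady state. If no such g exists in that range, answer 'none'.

Gen 0: 011010111111
Gen 1 (rule 122): 111101100001
Gen 2 (rule 161): 011010001100
Gen 3 (rule 122): 111101011110
Gen 4 (rule 161): 011010101100
Gen 5 (rule 122): 111101011110
Gen 6 (rule 161): 011010101100
Gen 7 (rule 122): 111101011110
Gen 8 (rule 161): 011010101100
Gen 9 (rule 122): 111101011110

Answer: 3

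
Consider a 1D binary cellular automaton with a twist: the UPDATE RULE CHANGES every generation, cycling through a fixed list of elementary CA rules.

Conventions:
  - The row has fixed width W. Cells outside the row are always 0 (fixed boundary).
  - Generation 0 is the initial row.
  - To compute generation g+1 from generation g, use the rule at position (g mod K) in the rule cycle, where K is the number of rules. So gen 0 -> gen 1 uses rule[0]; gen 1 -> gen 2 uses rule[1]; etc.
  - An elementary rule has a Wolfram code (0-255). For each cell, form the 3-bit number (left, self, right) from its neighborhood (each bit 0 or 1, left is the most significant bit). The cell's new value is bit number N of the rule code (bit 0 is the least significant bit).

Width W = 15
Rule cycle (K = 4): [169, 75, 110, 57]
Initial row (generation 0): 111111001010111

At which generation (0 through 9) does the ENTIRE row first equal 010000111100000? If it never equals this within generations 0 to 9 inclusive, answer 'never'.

Answer: never

Derivation:
Gen 0: 111111001010111
Gen 1 (rule 169): 111110000101110
Gen 2 (rule 75): 100010111001010
Gen 3 (rule 110): 100111101011110
Gen 4 (rule 57): 010100010110001
Gen 5 (rule 169): 001001001100100
Gen 6 (rule 75): 110010011101001
Gen 7 (rule 110): 110110110111011
Gen 8 (rule 57): 101101101100110
Gen 9 (rule 169): 011011011000100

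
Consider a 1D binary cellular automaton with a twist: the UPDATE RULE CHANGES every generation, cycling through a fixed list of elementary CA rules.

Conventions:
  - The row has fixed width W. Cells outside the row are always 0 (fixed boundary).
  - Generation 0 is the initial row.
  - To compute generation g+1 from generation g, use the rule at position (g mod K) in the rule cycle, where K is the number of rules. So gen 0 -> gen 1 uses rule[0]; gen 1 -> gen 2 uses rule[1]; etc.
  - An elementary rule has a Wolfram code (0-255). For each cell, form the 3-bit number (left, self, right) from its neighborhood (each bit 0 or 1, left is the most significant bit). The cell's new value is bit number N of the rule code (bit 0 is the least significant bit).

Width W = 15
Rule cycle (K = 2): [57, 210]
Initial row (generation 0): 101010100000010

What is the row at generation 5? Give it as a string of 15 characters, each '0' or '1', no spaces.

Answer: 011000010011001

Derivation:
Gen 0: 101010100000010
Gen 1 (rule 57): 010101011111001
Gen 2 (rule 210): 100000001111110
Gen 3 (rule 57): 011111101000001
Gen 4 (rule 210): 101111100100010
Gen 5 (rule 57): 011000010011001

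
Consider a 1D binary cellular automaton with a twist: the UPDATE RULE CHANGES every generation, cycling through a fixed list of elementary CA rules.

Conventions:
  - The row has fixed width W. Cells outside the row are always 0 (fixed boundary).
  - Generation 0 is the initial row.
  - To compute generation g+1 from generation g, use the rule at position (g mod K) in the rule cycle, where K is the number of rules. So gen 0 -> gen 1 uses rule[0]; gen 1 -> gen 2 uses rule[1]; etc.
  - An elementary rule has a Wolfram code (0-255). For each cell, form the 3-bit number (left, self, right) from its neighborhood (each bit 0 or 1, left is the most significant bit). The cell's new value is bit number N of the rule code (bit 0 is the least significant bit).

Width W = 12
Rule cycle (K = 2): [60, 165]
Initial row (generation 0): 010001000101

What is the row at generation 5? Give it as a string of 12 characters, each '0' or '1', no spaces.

Answer: 100000000100

Derivation:
Gen 0: 010001000101
Gen 1 (rule 60): 011001100111
Gen 2 (rule 165): 000000000010
Gen 3 (rule 60): 000000000011
Gen 4 (rule 165): 111111111000
Gen 5 (rule 60): 100000000100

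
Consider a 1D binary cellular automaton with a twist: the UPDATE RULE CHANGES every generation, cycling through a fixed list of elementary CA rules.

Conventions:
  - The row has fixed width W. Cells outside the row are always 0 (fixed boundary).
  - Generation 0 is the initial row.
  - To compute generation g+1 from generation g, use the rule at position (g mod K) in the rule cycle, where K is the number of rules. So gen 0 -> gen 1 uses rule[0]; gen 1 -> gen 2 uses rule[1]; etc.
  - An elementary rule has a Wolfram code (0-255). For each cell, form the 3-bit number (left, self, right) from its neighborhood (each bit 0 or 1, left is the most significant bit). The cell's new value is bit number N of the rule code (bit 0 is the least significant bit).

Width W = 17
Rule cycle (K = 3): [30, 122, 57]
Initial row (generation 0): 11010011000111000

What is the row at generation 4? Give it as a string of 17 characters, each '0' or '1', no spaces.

Gen 0: 11010011000111000
Gen 1 (rule 30): 10011110101100100
Gen 2 (rule 122): 01110011011111010
Gen 3 (rule 57): 01001010110000101
Gen 4 (rule 30): 11111010101001101

Answer: 11111010101001101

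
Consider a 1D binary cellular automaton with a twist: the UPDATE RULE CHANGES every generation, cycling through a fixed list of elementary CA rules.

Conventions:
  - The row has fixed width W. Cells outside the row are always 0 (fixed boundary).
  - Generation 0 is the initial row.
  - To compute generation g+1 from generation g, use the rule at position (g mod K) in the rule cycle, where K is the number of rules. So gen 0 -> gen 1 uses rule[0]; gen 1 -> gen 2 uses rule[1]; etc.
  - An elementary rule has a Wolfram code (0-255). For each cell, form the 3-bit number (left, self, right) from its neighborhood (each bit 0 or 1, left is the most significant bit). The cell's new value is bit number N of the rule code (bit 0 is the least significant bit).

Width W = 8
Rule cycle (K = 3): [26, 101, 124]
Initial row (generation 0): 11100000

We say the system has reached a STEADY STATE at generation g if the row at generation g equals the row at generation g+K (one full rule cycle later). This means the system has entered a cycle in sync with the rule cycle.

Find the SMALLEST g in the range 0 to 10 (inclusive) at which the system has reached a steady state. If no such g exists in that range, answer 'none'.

Gen 0: 11100000
Gen 1 (rule 26): 10010000
Gen 2 (rule 101): 10010111
Gen 3 (rule 124): 11011101
Gen 4 (rule 26): 10010000
Gen 5 (rule 101): 10010111
Gen 6 (rule 124): 11011101
Gen 7 (rule 26): 10010000
Gen 8 (rule 101): 10010111
Gen 9 (rule 124): 11011101
Gen 10 (rule 26): 10010000
Gen 11 (rule 101): 10010111
Gen 12 (rule 124): 11011101
Gen 13 (rule 26): 10010000

Answer: 1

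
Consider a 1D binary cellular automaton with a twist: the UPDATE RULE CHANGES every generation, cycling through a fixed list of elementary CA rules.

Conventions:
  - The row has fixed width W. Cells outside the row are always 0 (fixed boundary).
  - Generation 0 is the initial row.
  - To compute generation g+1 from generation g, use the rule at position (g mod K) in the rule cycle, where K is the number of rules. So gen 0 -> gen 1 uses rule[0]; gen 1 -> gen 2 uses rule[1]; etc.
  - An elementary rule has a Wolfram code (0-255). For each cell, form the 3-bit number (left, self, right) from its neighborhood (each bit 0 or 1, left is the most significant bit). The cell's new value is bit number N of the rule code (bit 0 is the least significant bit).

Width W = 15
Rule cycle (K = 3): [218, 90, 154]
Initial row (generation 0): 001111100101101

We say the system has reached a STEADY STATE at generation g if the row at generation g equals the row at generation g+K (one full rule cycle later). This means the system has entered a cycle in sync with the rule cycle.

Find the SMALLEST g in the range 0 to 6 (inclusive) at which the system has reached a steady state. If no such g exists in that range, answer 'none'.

Answer: none

Derivation:
Gen 0: 001111100101101
Gen 1 (rule 218): 011111111001100
Gen 2 (rule 90): 110000001111110
Gen 3 (rule 154): 101000011111101
Gen 4 (rule 218): 000100111111100
Gen 5 (rule 90): 001011100000110
Gen 6 (rule 154): 010011010001101
Gen 7 (rule 218): 101111001011100
Gen 8 (rule 90): 001001110010110
Gen 9 (rule 154): 010111101100101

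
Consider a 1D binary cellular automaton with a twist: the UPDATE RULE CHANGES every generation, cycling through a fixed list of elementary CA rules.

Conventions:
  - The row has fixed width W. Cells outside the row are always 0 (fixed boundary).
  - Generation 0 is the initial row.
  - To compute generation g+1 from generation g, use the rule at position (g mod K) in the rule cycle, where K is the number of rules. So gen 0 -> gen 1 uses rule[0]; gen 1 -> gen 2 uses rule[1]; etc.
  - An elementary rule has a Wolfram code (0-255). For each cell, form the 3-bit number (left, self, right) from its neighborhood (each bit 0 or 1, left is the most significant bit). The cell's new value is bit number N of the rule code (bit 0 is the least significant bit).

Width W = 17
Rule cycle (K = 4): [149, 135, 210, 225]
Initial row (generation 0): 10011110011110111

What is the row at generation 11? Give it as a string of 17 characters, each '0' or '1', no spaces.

Gen 0: 10011110011110111
Gen 1 (rule 149): 11001101001100010
Gen 2 (rule 135): 00010001010001110
Gen 3 (rule 210): 00101010001010111
Gen 4 (rule 225): 10010100100101011
Gen 5 (rule 149): 11010110110101000
Gen 6 (rule 135): 00010000000101011
Gen 7 (rule 210): 00101000001000001
Gen 8 (rule 225): 10010011100011100
Gen 9 (rule 149): 11011001011001011
Gen 10 (rule 135): 00000011000011000
Gen 11 (rule 210): 00000101100101100

Answer: 00000101100101100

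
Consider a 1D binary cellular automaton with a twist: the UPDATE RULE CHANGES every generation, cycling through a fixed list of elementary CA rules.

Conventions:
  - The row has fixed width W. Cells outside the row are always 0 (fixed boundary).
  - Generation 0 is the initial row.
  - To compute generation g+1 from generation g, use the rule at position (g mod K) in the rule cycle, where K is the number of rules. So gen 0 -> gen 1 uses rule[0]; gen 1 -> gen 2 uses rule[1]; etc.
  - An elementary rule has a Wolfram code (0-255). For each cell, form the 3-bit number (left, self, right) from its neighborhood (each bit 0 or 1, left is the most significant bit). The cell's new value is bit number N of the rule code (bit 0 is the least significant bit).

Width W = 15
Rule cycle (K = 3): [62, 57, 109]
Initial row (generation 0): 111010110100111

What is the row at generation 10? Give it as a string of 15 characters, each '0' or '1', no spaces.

Gen 0: 111010110100111
Gen 1 (rule 62): 100111101111100
Gen 2 (rule 57): 010100011000011
Gen 3 (rule 109): 011101011011011
Gen 4 (rule 62): 110011110110110
Gen 5 (rule 57): 101010001101101
Gen 6 (rule 109): 111110101111111
Gen 7 (rule 62): 100001111000000
Gen 8 (rule 57): 011101000111111
Gen 9 (rule 109): 010111010100001
Gen 10 (rule 62): 111100111110011

Answer: 111100111110011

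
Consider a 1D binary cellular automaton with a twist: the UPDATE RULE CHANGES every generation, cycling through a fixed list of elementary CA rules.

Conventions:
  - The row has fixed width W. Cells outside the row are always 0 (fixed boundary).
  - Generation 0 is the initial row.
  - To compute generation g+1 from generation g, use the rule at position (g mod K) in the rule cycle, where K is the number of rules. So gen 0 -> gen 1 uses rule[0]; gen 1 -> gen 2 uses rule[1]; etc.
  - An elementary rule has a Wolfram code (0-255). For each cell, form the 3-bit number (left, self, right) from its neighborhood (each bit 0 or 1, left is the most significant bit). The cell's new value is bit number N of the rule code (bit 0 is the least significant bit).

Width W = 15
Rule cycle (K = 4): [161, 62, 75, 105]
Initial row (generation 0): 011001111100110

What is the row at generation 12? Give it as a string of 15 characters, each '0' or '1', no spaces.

Answer: 010100111111100

Derivation:
Gen 0: 011001111100110
Gen 1 (rule 161): 000000111000000
Gen 2 (rule 62): 000001100100000
Gen 3 (rule 75): 111111101001111
Gen 4 (rule 105): 100000110001001
Gen 5 (rule 161): 001110000100000
Gen 6 (rule 62): 011001001110000
Gen 7 (rule 75): 111010011010111
Gen 8 (rule 105): 101100011101101
Gen 9 (rule 161): 010001001010010
Gen 10 (rule 62): 111011111111111
Gen 11 (rule 75): 101010000000001
Gen 12 (rule 105): 010100111111100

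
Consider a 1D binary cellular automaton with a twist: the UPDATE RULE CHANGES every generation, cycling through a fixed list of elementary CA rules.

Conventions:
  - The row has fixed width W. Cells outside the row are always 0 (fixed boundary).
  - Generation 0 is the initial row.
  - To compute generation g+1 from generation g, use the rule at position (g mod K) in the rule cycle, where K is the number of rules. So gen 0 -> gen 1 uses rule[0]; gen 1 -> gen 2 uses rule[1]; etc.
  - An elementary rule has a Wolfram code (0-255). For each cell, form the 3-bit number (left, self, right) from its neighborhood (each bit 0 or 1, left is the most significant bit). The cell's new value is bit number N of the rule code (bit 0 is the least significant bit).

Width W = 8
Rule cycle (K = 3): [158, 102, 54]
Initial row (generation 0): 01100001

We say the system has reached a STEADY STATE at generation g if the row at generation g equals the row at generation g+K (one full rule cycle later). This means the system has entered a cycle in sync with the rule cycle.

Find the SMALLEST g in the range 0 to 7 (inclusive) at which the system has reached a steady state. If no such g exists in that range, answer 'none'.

Answer: none

Derivation:
Gen 0: 01100001
Gen 1 (rule 158): 11010011
Gen 2 (rule 102): 01110101
Gen 3 (rule 54): 10001111
Gen 4 (rule 158): 11011110
Gen 5 (rule 102): 01100010
Gen 6 (rule 54): 10010111
Gen 7 (rule 158): 11110110
Gen 8 (rule 102): 00011010
Gen 9 (rule 54): 00100111
Gen 10 (rule 158): 01111110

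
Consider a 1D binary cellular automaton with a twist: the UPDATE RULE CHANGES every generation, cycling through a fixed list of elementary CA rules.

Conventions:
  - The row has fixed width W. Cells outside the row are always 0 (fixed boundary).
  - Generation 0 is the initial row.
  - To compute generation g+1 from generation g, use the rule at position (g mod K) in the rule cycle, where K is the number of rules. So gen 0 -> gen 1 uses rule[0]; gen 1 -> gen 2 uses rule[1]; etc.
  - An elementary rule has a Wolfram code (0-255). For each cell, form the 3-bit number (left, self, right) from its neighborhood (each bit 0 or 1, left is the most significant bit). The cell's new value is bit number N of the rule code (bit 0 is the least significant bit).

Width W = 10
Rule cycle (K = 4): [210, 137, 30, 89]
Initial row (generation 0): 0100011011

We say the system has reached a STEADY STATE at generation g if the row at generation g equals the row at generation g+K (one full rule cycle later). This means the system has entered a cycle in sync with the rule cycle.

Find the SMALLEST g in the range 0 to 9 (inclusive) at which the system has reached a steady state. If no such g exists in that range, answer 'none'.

Answer: 9

Derivation:
Gen 0: 0100011011
Gen 1 (rule 210): 1010101001
Gen 2 (rule 137): 0000000000
Gen 3 (rule 30): 0000000000
Gen 4 (rule 89): 1111111111
Gen 5 (rule 210): 0111111111
Gen 6 (rule 137): 0111111110
Gen 7 (rule 30): 1100000001
Gen 8 (rule 89): 1111111100
Gen 9 (rule 210): 0111111110
Gen 10 (rule 137): 0111111100
Gen 11 (rule 30): 1100000010
Gen 12 (rule 89): 1111111001
Gen 13 (rule 210): 0111111110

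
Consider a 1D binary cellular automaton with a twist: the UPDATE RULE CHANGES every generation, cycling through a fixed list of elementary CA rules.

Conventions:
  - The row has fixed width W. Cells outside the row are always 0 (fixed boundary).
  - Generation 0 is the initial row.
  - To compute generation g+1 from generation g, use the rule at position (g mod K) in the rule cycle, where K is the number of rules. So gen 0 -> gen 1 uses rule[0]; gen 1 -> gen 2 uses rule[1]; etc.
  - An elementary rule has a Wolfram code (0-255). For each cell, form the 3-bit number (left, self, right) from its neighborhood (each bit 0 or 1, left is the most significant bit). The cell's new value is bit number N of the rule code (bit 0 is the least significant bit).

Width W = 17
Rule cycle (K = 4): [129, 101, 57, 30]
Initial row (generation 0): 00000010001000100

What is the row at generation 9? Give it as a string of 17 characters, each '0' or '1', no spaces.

Answer: 01100000011111111

Derivation:
Gen 0: 00000010001000100
Gen 1 (rule 129): 11111000100010001
Gen 2 (rule 101): 00001010101010101
Gen 3 (rule 57): 11100101010101010
Gen 4 (rule 30): 10011101010101011
Gen 5 (rule 129): 00001000000000000
Gen 6 (rule 101): 11101011111111111
Gen 7 (rule 57): 10010110000000000
Gen 8 (rule 30): 11110101000000000
Gen 9 (rule 129): 01100000011111111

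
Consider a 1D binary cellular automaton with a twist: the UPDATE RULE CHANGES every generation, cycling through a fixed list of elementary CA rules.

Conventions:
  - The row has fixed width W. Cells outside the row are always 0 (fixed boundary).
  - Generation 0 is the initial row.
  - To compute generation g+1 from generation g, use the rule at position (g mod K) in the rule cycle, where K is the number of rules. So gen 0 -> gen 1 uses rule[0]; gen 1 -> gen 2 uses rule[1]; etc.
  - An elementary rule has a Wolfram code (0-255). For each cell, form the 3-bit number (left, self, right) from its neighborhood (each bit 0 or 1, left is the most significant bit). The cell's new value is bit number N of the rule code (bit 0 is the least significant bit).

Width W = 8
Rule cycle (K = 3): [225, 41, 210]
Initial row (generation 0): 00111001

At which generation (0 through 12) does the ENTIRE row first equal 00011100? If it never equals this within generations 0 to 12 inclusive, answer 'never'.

Gen 0: 00111001
Gen 1 (rule 225): 10011000
Gen 2 (rule 41): 00010011
Gen 3 (rule 210): 00101101
Gen 4 (rule 225): 10010110
Gen 5 (rule 41): 00001100
Gen 6 (rule 210): 00010110
Gen 7 (rule 225): 11001010
Gen 8 (rule 41): 10000100
Gen 9 (rule 210): 01001010
Gen 10 (rule 225): 00000100
Gen 11 (rule 41): 11110001
Gen 12 (rule 210): 01111010

Answer: never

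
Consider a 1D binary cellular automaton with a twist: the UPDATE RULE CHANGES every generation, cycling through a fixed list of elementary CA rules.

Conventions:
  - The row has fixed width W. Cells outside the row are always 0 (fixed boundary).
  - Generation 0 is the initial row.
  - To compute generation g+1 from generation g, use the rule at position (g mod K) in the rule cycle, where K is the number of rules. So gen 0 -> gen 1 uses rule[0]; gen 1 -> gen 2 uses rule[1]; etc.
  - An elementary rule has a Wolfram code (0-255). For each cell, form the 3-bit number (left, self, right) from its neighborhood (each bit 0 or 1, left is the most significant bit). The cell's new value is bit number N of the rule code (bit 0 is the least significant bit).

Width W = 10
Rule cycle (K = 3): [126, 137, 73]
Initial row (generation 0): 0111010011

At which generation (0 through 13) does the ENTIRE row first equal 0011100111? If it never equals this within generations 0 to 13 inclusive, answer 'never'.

Gen 0: 0111010011
Gen 1 (rule 126): 1101111111
Gen 2 (rule 137): 1001111110
Gen 3 (rule 73): 0001000010
Gen 4 (rule 126): 0011100111
Gen 5 (rule 137): 1011000110
Gen 6 (rule 73): 0011010110
Gen 7 (rule 126): 0111111111
Gen 8 (rule 137): 0111111110
Gen 9 (rule 73): 0100000010
Gen 10 (rule 126): 1110000111
Gen 11 (rule 137): 1100110110
Gen 12 (rule 73): 1100110110
Gen 13 (rule 126): 1111111111

Answer: 4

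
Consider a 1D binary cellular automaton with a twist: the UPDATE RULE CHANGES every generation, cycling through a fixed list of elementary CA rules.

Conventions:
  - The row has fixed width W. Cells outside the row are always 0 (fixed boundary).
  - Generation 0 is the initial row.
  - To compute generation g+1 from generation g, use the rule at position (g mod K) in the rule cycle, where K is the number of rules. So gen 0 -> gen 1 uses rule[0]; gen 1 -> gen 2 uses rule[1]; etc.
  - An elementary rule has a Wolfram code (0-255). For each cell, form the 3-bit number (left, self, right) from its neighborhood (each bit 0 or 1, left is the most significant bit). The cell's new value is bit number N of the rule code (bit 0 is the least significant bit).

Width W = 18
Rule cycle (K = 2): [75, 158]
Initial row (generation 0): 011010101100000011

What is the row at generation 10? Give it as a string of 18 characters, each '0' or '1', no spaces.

Gen 0: 011010101100000011
Gen 1 (rule 75): 111000001101111111
Gen 2 (rule 158): 110100011001111110
Gen 3 (rule 75): 110001111011000010
Gen 4 (rule 158): 101011110010100111
Gen 5 (rule 75): 000010010100001101
Gen 6 (rule 158): 000111110110011001
Gen 7 (rule 75): 111100010110111010
Gen 8 (rule 158): 111010110100110011
Gen 9 (rule 75): 101000110001110111
Gen 10 (rule 158): 101101101011100110

Answer: 101101101011100110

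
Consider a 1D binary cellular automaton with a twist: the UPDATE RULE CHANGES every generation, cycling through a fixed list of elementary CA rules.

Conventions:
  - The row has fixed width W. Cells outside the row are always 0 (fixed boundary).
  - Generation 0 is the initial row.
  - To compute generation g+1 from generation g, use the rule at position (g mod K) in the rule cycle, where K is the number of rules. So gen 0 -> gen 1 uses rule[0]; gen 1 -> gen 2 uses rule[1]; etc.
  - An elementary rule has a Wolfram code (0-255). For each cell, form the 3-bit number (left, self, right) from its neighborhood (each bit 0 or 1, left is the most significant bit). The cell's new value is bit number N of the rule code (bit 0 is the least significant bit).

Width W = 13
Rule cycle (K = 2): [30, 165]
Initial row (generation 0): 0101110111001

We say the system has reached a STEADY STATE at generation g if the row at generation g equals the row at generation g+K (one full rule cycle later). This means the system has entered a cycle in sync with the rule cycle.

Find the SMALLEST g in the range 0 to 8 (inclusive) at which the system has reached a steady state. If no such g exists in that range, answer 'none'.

Gen 0: 0101110111001
Gen 1 (rule 30): 1101000100111
Gen 2 (rule 165): 0011010100010
Gen 3 (rule 30): 0110010110111
Gen 4 (rule 165): 0000011001010
Gen 5 (rule 30): 0000110111011
Gen 6 (rule 165): 1110001010100
Gen 7 (rule 30): 1001011010110
Gen 8 (rule 165): 1001100111000
Gen 9 (rule 30): 1111011100100
Gen 10 (rule 165): 0110101000101

Answer: none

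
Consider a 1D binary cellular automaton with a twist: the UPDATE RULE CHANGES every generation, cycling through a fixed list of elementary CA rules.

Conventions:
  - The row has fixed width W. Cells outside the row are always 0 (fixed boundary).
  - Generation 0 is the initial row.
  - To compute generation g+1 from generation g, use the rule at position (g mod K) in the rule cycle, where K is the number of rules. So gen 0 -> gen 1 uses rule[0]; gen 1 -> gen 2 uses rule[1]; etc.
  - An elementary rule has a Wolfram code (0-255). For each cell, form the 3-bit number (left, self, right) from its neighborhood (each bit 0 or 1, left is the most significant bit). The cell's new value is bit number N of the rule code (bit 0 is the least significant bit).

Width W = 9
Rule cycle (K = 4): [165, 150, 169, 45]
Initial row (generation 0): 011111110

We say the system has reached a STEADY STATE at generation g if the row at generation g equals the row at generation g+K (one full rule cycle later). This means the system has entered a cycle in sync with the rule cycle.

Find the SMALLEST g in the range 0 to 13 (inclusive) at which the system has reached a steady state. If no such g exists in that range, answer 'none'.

Answer: none

Derivation:
Gen 0: 011111110
Gen 1 (rule 165): 001111100
Gen 2 (rule 150): 010111010
Gen 3 (rule 169): 001110100
Gen 4 (rule 45): 101001101
Gen 5 (rule 165): 111000011
Gen 6 (rule 150): 010100100
Gen 7 (rule 169): 001000001
Gen 8 (rule 45): 101011101
Gen 9 (rule 165): 111101011
Gen 10 (rule 150): 011001000
Gen 11 (rule 169): 010000011
Gen 12 (rule 45): 010111010
Gen 13 (rule 165): 011010110
Gen 14 (rule 150): 100010001
Gen 15 (rule 169): 001000100
Gen 16 (rule 45): 101010101
Gen 17 (rule 165): 111111111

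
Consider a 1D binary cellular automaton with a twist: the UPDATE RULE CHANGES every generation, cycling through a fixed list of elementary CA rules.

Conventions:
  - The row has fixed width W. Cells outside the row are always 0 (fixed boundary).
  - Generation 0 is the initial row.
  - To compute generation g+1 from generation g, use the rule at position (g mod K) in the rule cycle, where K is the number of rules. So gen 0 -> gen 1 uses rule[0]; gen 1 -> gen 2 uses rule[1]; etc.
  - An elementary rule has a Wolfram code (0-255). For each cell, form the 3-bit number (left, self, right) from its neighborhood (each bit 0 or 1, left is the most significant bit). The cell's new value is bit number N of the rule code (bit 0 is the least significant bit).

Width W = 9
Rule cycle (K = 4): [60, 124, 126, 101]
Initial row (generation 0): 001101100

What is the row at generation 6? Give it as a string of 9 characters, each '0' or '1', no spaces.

Answer: 001011011

Derivation:
Gen 0: 001101100
Gen 1 (rule 60): 001011010
Gen 2 (rule 124): 001111111
Gen 3 (rule 126): 011000001
Gen 4 (rule 101): 001011101
Gen 5 (rule 60): 001110011
Gen 6 (rule 124): 001011011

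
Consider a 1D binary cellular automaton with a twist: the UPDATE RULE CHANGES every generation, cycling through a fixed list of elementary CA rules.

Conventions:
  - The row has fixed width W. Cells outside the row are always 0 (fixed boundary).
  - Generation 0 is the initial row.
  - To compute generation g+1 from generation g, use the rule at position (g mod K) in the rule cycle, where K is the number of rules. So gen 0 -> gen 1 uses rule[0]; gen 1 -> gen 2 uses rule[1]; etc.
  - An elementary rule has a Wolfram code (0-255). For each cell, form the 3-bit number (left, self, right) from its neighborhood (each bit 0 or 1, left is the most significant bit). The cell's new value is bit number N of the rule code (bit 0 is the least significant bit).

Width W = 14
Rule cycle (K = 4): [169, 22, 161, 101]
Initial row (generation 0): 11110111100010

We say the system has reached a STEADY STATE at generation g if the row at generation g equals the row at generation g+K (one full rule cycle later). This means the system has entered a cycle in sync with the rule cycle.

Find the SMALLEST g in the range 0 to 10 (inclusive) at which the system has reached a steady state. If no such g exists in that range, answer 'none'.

Gen 0: 11110111100010
Gen 1 (rule 169): 11101111001000
Gen 2 (rule 22): 00000000111100
Gen 3 (rule 161): 11111110011001
Gen 4 (rule 101): 00000010001001
Gen 5 (rule 169): 11111000100000
Gen 6 (rule 22): 00000101110000
Gen 7 (rule 161): 11110010100111
Gen 8 (rule 101): 00010011100001
Gen 9 (rule 169): 11000011001100
Gen 10 (rule 22): 00100100110010
Gen 11 (rule 161): 10000000000000
Gen 12 (rule 101): 10111111111111
Gen 13 (rule 169): 01111111111110
Gen 14 (rule 22): 10000000000001

Answer: none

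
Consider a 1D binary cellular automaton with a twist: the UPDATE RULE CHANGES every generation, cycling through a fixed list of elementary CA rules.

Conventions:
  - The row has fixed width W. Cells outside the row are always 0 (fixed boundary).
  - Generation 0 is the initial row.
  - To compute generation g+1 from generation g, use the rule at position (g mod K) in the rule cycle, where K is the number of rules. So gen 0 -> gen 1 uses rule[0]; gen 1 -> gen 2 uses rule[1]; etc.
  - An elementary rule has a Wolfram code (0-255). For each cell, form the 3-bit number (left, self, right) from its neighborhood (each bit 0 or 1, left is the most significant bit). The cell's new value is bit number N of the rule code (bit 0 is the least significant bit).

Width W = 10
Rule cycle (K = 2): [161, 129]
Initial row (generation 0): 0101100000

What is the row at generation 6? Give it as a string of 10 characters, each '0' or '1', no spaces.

Gen 0: 0101100000
Gen 1 (rule 161): 0010001111
Gen 2 (rule 129): 1000100110
Gen 3 (rule 161): 0010000000
Gen 4 (rule 129): 1000111111
Gen 5 (rule 161): 0010011110
Gen 6 (rule 129): 1000001100

Answer: 1000001100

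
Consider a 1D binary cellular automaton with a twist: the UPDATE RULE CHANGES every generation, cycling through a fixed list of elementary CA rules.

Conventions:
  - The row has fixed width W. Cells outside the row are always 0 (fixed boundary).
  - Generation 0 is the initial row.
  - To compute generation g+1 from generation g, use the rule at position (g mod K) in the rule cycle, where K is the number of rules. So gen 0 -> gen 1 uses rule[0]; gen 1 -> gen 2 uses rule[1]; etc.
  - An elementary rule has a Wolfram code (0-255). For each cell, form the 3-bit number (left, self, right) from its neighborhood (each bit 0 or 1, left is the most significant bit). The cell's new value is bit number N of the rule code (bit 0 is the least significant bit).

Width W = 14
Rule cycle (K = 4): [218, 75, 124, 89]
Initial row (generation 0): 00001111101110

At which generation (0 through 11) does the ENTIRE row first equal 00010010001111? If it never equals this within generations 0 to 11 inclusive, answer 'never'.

Gen 0: 00001111101110
Gen 1 (rule 218): 00011111101111
Gen 2 (rule 75): 11110000101001
Gen 3 (rule 124): 10011000111101
Gen 4 (rule 89): 01011110100100
Gen 5 (rule 218): 10011110011010
Gen 6 (rule 75): 00110010111000
Gen 7 (rule 124): 00111011101100
Gen 8 (rule 89): 10101010101111
Gen 9 (rule 218): 00000000001111
Gen 10 (rule 75): 11111111111001
Gen 11 (rule 124): 10000000001101

Answer: never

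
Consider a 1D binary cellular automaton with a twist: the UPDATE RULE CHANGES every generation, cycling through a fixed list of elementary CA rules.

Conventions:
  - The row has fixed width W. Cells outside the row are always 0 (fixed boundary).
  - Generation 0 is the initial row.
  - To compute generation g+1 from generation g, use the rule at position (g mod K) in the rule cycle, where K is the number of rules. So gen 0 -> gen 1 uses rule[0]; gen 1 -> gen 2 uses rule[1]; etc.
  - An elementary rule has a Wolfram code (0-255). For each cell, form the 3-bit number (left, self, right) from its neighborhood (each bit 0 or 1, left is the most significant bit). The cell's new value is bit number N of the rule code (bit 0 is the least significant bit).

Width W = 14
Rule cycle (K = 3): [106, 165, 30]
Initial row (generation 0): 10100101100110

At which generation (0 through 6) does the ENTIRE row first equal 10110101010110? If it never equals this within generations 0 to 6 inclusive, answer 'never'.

Gen 0: 10100101100110
Gen 1 (rule 106): 01001011101110
Gen 2 (rule 165): 01001101010100
Gen 3 (rule 30): 11111001010110
Gen 4 (rule 106): 10001010101110
Gen 5 (rule 165): 10101111110100
Gen 6 (rule 30): 10101000000110

Answer: never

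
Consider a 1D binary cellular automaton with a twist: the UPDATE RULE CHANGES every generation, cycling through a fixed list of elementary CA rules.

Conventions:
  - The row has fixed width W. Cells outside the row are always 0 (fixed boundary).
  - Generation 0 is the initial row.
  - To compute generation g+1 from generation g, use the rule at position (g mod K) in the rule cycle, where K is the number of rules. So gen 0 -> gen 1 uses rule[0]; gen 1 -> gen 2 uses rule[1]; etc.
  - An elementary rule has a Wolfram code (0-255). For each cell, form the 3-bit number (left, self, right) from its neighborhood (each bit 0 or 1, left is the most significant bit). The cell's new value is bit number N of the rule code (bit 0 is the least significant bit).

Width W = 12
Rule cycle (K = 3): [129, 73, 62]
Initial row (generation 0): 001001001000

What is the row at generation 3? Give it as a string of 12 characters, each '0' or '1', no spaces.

Gen 0: 001001001000
Gen 1 (rule 129): 100000000011
Gen 2 (rule 73): 001111111011
Gen 3 (rule 62): 011000000110

Answer: 011000000110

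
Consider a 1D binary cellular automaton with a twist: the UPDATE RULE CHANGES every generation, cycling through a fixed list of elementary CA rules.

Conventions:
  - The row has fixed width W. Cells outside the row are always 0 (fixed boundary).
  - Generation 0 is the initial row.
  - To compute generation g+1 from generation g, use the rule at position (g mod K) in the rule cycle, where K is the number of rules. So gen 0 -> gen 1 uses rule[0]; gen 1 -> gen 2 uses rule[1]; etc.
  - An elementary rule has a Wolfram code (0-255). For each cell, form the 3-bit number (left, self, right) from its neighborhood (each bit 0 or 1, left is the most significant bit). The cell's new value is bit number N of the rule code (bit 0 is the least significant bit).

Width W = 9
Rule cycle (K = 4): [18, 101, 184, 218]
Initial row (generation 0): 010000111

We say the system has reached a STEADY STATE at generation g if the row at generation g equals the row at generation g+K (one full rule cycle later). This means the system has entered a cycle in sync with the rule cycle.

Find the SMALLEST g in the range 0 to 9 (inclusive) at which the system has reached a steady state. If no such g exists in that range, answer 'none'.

Answer: 9

Derivation:
Gen 0: 010000111
Gen 1 (rule 18): 101001000
Gen 2 (rule 101): 111001011
Gen 3 (rule 184): 110100110
Gen 4 (rule 218): 110011111
Gen 5 (rule 18): 001100000
Gen 6 (rule 101): 100101111
Gen 7 (rule 184): 010011110
Gen 8 (rule 218): 101111111
Gen 9 (rule 18): 000000000
Gen 10 (rule 101): 111111111
Gen 11 (rule 184): 111111110
Gen 12 (rule 218): 111111111
Gen 13 (rule 18): 000000000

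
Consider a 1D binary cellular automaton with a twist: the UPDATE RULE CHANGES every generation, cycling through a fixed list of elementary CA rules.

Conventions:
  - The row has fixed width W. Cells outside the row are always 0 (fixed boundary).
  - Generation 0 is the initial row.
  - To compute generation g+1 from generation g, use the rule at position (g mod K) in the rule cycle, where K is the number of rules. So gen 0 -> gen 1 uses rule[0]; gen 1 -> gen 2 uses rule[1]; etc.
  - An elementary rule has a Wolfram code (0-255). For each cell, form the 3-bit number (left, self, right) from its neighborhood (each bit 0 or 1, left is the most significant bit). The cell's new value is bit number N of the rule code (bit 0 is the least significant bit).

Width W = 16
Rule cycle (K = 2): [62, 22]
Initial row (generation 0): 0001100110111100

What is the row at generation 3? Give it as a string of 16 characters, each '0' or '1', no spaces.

Answer: 1110000000111100

Derivation:
Gen 0: 0001100110111100
Gen 1 (rule 62): 0011011101100010
Gen 2 (rule 22): 0100000000010111
Gen 3 (rule 62): 1110000000111100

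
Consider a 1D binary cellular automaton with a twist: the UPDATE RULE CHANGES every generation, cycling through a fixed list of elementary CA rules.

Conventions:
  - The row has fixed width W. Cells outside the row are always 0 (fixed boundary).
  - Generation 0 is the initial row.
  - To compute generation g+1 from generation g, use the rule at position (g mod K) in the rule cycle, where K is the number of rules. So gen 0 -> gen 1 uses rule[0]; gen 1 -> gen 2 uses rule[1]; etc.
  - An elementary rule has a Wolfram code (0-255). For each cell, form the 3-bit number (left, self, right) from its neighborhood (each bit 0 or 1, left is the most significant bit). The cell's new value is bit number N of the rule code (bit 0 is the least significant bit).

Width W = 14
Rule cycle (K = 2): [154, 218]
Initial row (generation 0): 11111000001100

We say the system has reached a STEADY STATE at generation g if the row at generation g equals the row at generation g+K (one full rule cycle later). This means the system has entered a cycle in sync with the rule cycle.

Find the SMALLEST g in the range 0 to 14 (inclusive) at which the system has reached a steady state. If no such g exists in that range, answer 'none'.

Answer: 6

Derivation:
Gen 0: 11111000001100
Gen 1 (rule 154): 11110100011010
Gen 2 (rule 218): 11110010111001
Gen 3 (rule 154): 11101100110110
Gen 4 (rule 218): 11101111110111
Gen 5 (rule 154): 11001111100110
Gen 6 (rule 218): 11111111111111
Gen 7 (rule 154): 11111111111110
Gen 8 (rule 218): 11111111111111
Gen 9 (rule 154): 11111111111110
Gen 10 (rule 218): 11111111111111
Gen 11 (rule 154): 11111111111110
Gen 12 (rule 218): 11111111111111
Gen 13 (rule 154): 11111111111110
Gen 14 (rule 218): 11111111111111
Gen 15 (rule 154): 11111111111110
Gen 16 (rule 218): 11111111111111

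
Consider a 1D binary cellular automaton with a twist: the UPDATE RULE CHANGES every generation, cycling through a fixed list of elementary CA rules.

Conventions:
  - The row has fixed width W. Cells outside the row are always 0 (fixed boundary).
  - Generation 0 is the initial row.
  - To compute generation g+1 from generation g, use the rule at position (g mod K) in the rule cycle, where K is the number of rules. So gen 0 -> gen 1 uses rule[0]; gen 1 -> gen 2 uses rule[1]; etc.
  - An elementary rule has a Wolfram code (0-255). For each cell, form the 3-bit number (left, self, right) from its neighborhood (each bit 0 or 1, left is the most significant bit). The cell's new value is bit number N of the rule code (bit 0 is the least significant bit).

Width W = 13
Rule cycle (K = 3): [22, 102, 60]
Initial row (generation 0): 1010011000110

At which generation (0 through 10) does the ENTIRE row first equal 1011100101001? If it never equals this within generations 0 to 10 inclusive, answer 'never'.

Answer: 1

Derivation:
Gen 0: 1010011000110
Gen 1 (rule 22): 1011100101001
Gen 2 (rule 102): 1100101111011
Gen 3 (rule 60): 1010111000110
Gen 4 (rule 22): 1010000101001
Gen 5 (rule 102): 1110001111011
Gen 6 (rule 60): 1001001000110
Gen 7 (rule 22): 1111111101001
Gen 8 (rule 102): 0000000111011
Gen 9 (rule 60): 0000000100110
Gen 10 (rule 22): 0000001111001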